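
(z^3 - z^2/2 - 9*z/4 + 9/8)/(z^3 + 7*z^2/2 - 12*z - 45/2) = (z^2 - 2*z + 3/4)/(z^2 + 2*z - 15)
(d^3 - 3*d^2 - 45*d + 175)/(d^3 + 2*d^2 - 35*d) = (d - 5)/d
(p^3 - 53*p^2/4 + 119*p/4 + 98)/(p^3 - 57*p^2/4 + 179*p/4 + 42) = (4*p + 7)/(4*p + 3)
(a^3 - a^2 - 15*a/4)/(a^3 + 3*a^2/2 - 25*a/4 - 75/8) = 2*a/(2*a + 5)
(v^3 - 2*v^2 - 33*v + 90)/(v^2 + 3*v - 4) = (v^3 - 2*v^2 - 33*v + 90)/(v^2 + 3*v - 4)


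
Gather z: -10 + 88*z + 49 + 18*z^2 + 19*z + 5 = 18*z^2 + 107*z + 44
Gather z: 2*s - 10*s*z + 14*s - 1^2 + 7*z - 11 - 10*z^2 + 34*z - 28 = 16*s - 10*z^2 + z*(41 - 10*s) - 40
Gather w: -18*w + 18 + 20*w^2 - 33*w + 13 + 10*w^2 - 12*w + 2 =30*w^2 - 63*w + 33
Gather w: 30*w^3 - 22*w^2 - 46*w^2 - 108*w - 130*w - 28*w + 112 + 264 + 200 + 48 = 30*w^3 - 68*w^2 - 266*w + 624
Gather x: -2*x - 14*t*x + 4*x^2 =4*x^2 + x*(-14*t - 2)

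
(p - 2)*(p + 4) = p^2 + 2*p - 8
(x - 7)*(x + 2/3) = x^2 - 19*x/3 - 14/3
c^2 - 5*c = c*(c - 5)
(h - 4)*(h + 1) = h^2 - 3*h - 4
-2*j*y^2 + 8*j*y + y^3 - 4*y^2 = y*(-2*j + y)*(y - 4)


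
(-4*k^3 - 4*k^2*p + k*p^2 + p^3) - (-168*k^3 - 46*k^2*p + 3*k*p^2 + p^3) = 164*k^3 + 42*k^2*p - 2*k*p^2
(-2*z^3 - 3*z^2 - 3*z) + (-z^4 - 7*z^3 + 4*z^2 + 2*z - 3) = -z^4 - 9*z^3 + z^2 - z - 3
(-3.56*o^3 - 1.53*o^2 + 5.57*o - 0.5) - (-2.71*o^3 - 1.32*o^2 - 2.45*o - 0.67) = -0.85*o^3 - 0.21*o^2 + 8.02*o + 0.17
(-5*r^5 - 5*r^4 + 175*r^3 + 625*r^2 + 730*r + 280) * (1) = -5*r^5 - 5*r^4 + 175*r^3 + 625*r^2 + 730*r + 280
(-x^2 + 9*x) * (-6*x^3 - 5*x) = 6*x^5 - 54*x^4 + 5*x^3 - 45*x^2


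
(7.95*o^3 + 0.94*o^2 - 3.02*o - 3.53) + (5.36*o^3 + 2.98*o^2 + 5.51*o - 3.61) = 13.31*o^3 + 3.92*o^2 + 2.49*o - 7.14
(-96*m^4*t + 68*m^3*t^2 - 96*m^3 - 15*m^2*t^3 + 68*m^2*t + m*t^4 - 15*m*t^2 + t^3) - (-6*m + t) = -96*m^4*t + 68*m^3*t^2 - 96*m^3 - 15*m^2*t^3 + 68*m^2*t + m*t^4 - 15*m*t^2 + 6*m + t^3 - t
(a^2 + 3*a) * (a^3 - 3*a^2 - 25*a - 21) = a^5 - 34*a^3 - 96*a^2 - 63*a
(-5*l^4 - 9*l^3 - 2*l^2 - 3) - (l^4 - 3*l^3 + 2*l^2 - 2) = -6*l^4 - 6*l^3 - 4*l^2 - 1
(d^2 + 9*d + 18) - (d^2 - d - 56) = 10*d + 74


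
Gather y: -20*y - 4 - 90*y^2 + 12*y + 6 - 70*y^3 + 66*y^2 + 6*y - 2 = -70*y^3 - 24*y^2 - 2*y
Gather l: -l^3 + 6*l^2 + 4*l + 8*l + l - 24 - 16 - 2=-l^3 + 6*l^2 + 13*l - 42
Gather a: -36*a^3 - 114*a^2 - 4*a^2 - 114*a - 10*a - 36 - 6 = -36*a^3 - 118*a^2 - 124*a - 42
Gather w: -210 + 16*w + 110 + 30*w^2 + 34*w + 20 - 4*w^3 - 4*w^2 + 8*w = -4*w^3 + 26*w^2 + 58*w - 80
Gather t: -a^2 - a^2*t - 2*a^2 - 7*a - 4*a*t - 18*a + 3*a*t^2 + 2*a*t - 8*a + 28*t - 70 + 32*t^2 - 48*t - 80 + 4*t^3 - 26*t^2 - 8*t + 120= -3*a^2 - 33*a + 4*t^3 + t^2*(3*a + 6) + t*(-a^2 - 2*a - 28) - 30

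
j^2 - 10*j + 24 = (j - 6)*(j - 4)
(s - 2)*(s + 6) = s^2 + 4*s - 12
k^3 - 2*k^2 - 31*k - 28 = (k - 7)*(k + 1)*(k + 4)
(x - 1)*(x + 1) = x^2 - 1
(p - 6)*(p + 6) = p^2 - 36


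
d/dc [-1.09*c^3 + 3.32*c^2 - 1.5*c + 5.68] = -3.27*c^2 + 6.64*c - 1.5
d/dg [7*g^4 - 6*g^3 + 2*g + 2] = 28*g^3 - 18*g^2 + 2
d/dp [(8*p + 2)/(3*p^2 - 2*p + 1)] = 12*(-2*p^2 - p + 1)/(9*p^4 - 12*p^3 + 10*p^2 - 4*p + 1)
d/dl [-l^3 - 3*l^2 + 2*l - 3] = -3*l^2 - 6*l + 2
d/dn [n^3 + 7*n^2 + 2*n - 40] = 3*n^2 + 14*n + 2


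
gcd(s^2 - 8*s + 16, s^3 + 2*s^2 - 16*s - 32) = s - 4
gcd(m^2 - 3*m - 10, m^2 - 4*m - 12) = m + 2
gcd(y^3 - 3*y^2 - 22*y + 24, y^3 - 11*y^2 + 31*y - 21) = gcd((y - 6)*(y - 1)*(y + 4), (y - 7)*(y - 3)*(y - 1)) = y - 1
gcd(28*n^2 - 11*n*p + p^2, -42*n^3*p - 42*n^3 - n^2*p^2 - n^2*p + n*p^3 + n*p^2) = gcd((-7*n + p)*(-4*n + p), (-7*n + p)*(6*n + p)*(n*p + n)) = -7*n + p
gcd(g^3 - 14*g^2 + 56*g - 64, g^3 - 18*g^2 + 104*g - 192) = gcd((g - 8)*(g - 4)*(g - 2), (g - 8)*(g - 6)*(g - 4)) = g^2 - 12*g + 32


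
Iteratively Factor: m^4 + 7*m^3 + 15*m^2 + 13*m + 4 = (m + 1)*(m^3 + 6*m^2 + 9*m + 4) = (m + 1)^2*(m^2 + 5*m + 4) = (m + 1)^2*(m + 4)*(m + 1)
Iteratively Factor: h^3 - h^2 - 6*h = (h)*(h^2 - h - 6) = h*(h - 3)*(h + 2)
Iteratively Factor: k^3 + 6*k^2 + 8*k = (k)*(k^2 + 6*k + 8) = k*(k + 4)*(k + 2)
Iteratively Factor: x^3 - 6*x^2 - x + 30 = (x - 3)*(x^2 - 3*x - 10) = (x - 5)*(x - 3)*(x + 2)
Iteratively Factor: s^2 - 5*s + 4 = (s - 4)*(s - 1)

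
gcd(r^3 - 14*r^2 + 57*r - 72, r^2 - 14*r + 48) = r - 8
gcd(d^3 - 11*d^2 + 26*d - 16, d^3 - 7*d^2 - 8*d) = d - 8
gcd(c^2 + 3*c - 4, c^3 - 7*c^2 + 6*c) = c - 1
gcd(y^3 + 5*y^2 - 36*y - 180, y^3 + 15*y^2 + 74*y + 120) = y^2 + 11*y + 30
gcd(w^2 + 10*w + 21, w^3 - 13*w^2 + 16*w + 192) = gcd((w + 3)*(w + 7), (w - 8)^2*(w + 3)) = w + 3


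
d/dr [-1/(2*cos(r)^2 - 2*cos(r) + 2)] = (1 - 2*cos(r))*sin(r)/(2*(sin(r)^2 + cos(r) - 2)^2)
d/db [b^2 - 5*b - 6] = 2*b - 5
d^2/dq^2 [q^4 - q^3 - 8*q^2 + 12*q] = 12*q^2 - 6*q - 16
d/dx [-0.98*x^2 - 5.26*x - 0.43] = -1.96*x - 5.26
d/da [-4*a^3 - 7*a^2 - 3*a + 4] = -12*a^2 - 14*a - 3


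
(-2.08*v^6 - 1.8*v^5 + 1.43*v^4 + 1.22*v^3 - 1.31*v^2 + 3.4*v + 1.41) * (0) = 0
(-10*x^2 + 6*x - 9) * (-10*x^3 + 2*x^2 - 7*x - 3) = 100*x^5 - 80*x^4 + 172*x^3 - 30*x^2 + 45*x + 27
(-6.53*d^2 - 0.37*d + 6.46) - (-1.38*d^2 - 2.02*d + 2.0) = -5.15*d^2 + 1.65*d + 4.46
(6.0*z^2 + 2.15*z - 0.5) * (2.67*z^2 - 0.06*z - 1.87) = 16.02*z^4 + 5.3805*z^3 - 12.684*z^2 - 3.9905*z + 0.935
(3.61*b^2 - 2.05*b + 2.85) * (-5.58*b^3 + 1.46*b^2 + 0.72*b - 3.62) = -20.1438*b^5 + 16.7096*b^4 - 16.2968*b^3 - 10.3832*b^2 + 9.473*b - 10.317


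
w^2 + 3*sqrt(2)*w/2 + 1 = (w + sqrt(2)/2)*(w + sqrt(2))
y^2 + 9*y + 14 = (y + 2)*(y + 7)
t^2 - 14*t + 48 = (t - 8)*(t - 6)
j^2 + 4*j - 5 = (j - 1)*(j + 5)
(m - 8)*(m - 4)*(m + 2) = m^3 - 10*m^2 + 8*m + 64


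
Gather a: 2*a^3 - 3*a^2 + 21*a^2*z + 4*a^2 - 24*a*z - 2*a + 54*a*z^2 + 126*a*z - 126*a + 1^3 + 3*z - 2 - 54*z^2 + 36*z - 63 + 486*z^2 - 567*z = 2*a^3 + a^2*(21*z + 1) + a*(54*z^2 + 102*z - 128) + 432*z^2 - 528*z - 64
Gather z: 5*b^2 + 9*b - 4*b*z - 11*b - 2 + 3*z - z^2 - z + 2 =5*b^2 - 2*b - z^2 + z*(2 - 4*b)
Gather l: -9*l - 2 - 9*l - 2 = -18*l - 4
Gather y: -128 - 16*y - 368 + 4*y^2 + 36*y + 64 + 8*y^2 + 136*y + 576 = 12*y^2 + 156*y + 144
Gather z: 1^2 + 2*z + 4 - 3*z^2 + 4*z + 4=-3*z^2 + 6*z + 9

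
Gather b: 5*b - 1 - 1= 5*b - 2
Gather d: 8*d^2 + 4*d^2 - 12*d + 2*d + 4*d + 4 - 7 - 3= 12*d^2 - 6*d - 6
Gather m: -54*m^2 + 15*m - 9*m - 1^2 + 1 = -54*m^2 + 6*m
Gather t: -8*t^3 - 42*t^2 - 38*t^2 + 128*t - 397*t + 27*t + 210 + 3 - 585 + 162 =-8*t^3 - 80*t^2 - 242*t - 210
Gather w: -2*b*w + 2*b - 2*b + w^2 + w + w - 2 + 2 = w^2 + w*(2 - 2*b)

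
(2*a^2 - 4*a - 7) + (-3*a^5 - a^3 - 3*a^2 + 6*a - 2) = -3*a^5 - a^3 - a^2 + 2*a - 9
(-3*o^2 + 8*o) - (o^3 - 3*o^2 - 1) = -o^3 + 8*o + 1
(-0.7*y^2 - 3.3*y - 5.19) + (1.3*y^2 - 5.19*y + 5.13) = 0.6*y^2 - 8.49*y - 0.0600000000000005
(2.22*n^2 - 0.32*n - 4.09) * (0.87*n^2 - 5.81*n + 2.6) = 1.9314*n^4 - 13.1766*n^3 + 4.0729*n^2 + 22.9309*n - 10.634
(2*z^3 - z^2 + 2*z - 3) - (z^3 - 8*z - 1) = z^3 - z^2 + 10*z - 2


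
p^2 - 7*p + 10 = (p - 5)*(p - 2)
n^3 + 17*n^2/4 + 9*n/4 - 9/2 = (n - 3/4)*(n + 2)*(n + 3)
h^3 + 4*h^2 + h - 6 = (h - 1)*(h + 2)*(h + 3)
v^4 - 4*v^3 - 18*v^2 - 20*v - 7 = (v - 7)*(v + 1)^3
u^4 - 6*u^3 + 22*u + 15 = (u - 5)*(u - 3)*(u + 1)^2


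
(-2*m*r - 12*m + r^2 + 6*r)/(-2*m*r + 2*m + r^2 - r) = (r + 6)/(r - 1)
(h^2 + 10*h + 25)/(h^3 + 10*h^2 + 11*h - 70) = (h + 5)/(h^2 + 5*h - 14)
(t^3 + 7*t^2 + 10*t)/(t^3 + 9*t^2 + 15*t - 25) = t*(t + 2)/(t^2 + 4*t - 5)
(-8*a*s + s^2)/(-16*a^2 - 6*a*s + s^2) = s/(2*a + s)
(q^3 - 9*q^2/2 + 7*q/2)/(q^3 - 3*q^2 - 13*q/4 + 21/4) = 2*q/(2*q + 3)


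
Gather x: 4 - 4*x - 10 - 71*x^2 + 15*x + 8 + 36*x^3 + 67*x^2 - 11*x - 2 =36*x^3 - 4*x^2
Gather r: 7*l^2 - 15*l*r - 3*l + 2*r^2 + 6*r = 7*l^2 - 3*l + 2*r^2 + r*(6 - 15*l)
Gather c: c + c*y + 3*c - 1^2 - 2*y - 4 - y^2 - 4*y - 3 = c*(y + 4) - y^2 - 6*y - 8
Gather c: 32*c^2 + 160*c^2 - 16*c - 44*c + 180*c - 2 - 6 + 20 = 192*c^2 + 120*c + 12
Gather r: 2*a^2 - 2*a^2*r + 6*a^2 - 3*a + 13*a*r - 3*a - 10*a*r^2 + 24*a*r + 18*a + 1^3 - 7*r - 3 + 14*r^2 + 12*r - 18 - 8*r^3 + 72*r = 8*a^2 + 12*a - 8*r^3 + r^2*(14 - 10*a) + r*(-2*a^2 + 37*a + 77) - 20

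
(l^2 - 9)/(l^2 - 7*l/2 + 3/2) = 2*(l + 3)/(2*l - 1)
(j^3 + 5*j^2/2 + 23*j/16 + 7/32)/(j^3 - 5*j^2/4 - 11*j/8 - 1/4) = (j + 7/4)/(j - 2)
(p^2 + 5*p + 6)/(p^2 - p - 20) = (p^2 + 5*p + 6)/(p^2 - p - 20)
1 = 1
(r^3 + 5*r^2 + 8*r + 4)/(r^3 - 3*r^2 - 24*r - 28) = (r + 1)/(r - 7)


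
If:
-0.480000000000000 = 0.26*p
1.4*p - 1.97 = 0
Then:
No Solution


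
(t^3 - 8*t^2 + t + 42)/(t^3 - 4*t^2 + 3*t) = (t^2 - 5*t - 14)/(t*(t - 1))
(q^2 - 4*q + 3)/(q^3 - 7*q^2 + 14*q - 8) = (q - 3)/(q^2 - 6*q + 8)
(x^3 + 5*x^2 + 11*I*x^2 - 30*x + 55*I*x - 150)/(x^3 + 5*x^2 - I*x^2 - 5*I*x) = (x^2 + 11*I*x - 30)/(x*(x - I))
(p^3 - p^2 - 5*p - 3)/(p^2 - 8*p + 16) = (p^3 - p^2 - 5*p - 3)/(p^2 - 8*p + 16)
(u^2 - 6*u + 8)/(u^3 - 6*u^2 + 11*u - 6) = (u - 4)/(u^2 - 4*u + 3)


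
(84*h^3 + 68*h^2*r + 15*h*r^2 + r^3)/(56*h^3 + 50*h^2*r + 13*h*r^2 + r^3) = (6*h + r)/(4*h + r)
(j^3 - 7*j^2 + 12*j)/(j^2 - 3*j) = j - 4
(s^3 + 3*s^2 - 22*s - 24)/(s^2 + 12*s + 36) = (s^2 - 3*s - 4)/(s + 6)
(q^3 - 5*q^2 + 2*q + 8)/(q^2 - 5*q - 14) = (-q^3 + 5*q^2 - 2*q - 8)/(-q^2 + 5*q + 14)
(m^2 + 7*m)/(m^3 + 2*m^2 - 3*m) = (m + 7)/(m^2 + 2*m - 3)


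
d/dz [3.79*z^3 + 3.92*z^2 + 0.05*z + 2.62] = 11.37*z^2 + 7.84*z + 0.05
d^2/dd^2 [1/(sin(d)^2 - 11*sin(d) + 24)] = (-4*sin(d)^4 + 33*sin(d)^3 - 19*sin(d)^2 - 330*sin(d) + 194)/(sin(d)^2 - 11*sin(d) + 24)^3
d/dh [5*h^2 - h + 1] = 10*h - 1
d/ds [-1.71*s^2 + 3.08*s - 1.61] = 3.08 - 3.42*s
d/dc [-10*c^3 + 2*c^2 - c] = -30*c^2 + 4*c - 1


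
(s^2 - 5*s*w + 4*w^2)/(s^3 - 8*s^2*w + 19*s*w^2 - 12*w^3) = 1/(s - 3*w)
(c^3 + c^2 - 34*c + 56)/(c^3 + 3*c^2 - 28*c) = (c - 2)/c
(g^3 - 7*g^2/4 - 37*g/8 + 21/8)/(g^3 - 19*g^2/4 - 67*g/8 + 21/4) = (g - 3)/(g - 6)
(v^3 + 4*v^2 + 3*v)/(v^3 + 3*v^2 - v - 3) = v/(v - 1)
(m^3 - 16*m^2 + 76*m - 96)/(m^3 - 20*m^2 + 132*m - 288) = (m - 2)/(m - 6)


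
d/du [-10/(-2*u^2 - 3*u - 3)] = 10*(-4*u - 3)/(2*u^2 + 3*u + 3)^2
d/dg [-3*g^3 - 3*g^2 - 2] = 3*g*(-3*g - 2)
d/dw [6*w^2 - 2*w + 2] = 12*w - 2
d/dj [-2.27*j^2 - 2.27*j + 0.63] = -4.54*j - 2.27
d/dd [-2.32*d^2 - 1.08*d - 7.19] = -4.64*d - 1.08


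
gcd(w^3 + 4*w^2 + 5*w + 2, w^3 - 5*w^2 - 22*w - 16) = w^2 + 3*w + 2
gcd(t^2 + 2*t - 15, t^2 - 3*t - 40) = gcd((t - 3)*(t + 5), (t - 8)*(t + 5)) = t + 5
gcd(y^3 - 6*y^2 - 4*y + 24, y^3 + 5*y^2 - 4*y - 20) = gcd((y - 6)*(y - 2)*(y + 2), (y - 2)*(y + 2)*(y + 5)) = y^2 - 4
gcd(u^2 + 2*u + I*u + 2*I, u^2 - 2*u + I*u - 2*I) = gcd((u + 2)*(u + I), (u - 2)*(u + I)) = u + I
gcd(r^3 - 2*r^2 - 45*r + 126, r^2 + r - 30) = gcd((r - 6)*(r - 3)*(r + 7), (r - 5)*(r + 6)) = 1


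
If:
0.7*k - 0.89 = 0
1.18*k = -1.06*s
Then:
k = 1.27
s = -1.42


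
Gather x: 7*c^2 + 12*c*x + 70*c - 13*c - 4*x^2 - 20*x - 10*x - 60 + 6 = 7*c^2 + 57*c - 4*x^2 + x*(12*c - 30) - 54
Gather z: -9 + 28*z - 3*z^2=-3*z^2 + 28*z - 9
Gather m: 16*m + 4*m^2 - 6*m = 4*m^2 + 10*m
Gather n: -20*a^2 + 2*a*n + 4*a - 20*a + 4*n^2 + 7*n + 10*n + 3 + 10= -20*a^2 - 16*a + 4*n^2 + n*(2*a + 17) + 13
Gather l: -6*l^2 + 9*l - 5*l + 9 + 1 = -6*l^2 + 4*l + 10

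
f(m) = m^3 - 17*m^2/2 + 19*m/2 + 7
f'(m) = 3*m^2 - 17*m + 19/2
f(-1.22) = -19.06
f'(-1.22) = 34.71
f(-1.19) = -18.03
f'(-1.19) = 33.98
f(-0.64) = -2.82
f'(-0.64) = 21.61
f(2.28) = -3.67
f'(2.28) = -13.66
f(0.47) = 9.69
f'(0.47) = 2.17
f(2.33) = -4.36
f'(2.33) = -13.82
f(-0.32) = 3.06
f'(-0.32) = 15.25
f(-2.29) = -71.34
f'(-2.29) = 64.16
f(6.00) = -26.00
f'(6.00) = 15.50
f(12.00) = 625.00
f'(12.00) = 237.50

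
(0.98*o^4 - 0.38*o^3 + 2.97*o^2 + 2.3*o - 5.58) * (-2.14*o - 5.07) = -2.0972*o^5 - 4.1554*o^4 - 4.4292*o^3 - 19.9799*o^2 + 0.280200000000001*o + 28.2906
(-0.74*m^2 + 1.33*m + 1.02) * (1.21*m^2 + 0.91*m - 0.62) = -0.8954*m^4 + 0.9359*m^3 + 2.9033*m^2 + 0.1036*m - 0.6324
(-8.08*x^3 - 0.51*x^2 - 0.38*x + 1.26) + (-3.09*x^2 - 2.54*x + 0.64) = -8.08*x^3 - 3.6*x^2 - 2.92*x + 1.9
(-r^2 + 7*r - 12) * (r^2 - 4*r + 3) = -r^4 + 11*r^3 - 43*r^2 + 69*r - 36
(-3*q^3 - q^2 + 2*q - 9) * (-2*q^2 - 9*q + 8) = 6*q^5 + 29*q^4 - 19*q^3 - 8*q^2 + 97*q - 72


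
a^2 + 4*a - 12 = (a - 2)*(a + 6)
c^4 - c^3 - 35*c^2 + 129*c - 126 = (c - 3)^2*(c - 2)*(c + 7)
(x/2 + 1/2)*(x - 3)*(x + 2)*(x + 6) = x^4/2 + 3*x^3 - 7*x^2/2 - 24*x - 18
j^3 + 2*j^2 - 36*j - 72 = (j - 6)*(j + 2)*(j + 6)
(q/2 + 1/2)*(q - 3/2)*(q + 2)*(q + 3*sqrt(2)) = q^4/2 + 3*q^3/4 + 3*sqrt(2)*q^3/2 - 5*q^2/4 + 9*sqrt(2)*q^2/4 - 15*sqrt(2)*q/4 - 3*q/2 - 9*sqrt(2)/2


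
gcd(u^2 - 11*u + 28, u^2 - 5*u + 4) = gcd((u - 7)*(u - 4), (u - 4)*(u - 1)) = u - 4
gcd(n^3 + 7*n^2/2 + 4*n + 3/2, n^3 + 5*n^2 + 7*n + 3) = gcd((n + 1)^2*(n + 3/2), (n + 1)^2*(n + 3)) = n^2 + 2*n + 1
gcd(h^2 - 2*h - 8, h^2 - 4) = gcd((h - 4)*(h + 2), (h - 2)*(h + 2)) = h + 2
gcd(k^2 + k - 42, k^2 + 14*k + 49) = k + 7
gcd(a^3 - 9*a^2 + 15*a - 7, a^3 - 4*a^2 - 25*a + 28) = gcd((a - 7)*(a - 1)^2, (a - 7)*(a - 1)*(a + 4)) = a^2 - 8*a + 7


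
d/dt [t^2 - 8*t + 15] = 2*t - 8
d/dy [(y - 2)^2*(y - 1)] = (y - 2)*(3*y - 4)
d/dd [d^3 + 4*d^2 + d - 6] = 3*d^2 + 8*d + 1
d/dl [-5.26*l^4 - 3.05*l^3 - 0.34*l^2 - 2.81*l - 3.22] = -21.04*l^3 - 9.15*l^2 - 0.68*l - 2.81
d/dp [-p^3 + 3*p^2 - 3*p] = -3*p^2 + 6*p - 3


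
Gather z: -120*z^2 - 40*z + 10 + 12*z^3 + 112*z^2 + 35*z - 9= 12*z^3 - 8*z^2 - 5*z + 1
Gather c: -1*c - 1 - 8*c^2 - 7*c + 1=-8*c^2 - 8*c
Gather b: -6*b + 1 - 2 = -6*b - 1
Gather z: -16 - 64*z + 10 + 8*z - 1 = -56*z - 7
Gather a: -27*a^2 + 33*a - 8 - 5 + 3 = -27*a^2 + 33*a - 10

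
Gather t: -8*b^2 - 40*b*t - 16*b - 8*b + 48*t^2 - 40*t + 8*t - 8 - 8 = -8*b^2 - 24*b + 48*t^2 + t*(-40*b - 32) - 16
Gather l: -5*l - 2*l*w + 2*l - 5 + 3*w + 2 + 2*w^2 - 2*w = l*(-2*w - 3) + 2*w^2 + w - 3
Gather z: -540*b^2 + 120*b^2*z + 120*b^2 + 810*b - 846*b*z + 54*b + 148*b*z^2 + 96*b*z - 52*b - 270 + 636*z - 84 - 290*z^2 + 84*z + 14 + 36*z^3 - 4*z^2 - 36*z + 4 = -420*b^2 + 812*b + 36*z^3 + z^2*(148*b - 294) + z*(120*b^2 - 750*b + 684) - 336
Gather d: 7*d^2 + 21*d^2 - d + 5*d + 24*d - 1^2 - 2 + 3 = 28*d^2 + 28*d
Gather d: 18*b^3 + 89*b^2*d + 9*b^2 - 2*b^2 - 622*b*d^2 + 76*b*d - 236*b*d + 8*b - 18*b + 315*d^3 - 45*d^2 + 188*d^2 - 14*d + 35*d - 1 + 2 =18*b^3 + 7*b^2 - 10*b + 315*d^3 + d^2*(143 - 622*b) + d*(89*b^2 - 160*b + 21) + 1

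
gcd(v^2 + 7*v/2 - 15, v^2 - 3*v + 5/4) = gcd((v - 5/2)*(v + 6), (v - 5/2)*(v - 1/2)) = v - 5/2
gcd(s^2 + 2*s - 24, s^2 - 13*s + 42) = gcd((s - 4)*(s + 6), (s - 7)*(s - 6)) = 1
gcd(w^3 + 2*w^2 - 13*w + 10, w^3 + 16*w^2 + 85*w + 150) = w + 5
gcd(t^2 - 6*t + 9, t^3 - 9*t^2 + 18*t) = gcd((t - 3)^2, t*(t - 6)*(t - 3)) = t - 3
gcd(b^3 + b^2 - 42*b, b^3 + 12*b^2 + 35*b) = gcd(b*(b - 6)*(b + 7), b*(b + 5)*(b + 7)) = b^2 + 7*b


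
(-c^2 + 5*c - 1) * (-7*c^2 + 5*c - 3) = 7*c^4 - 40*c^3 + 35*c^2 - 20*c + 3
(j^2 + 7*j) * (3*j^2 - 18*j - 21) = 3*j^4 + 3*j^3 - 147*j^2 - 147*j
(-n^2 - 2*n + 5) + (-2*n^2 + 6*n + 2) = -3*n^2 + 4*n + 7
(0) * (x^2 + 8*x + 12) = 0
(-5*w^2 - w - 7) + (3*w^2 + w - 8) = -2*w^2 - 15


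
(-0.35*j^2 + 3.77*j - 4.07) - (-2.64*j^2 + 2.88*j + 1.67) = 2.29*j^2 + 0.89*j - 5.74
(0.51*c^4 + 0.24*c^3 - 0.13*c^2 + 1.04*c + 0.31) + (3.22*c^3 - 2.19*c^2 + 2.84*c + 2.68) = 0.51*c^4 + 3.46*c^3 - 2.32*c^2 + 3.88*c + 2.99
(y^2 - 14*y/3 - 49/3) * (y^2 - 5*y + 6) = y^4 - 29*y^3/3 + 13*y^2 + 161*y/3 - 98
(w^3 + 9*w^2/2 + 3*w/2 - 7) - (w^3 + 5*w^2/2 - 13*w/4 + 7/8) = 2*w^2 + 19*w/4 - 63/8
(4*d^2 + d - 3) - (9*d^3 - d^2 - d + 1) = -9*d^3 + 5*d^2 + 2*d - 4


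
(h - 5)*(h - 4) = h^2 - 9*h + 20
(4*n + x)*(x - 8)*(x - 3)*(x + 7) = 4*n*x^3 - 16*n*x^2 - 212*n*x + 672*n + x^4 - 4*x^3 - 53*x^2 + 168*x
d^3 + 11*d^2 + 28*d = d*(d + 4)*(d + 7)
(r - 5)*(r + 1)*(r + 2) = r^3 - 2*r^2 - 13*r - 10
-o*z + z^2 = z*(-o + z)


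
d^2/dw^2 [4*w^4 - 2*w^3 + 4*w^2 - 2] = 48*w^2 - 12*w + 8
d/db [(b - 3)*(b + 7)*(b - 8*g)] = 3*b^2 - 16*b*g + 8*b - 32*g - 21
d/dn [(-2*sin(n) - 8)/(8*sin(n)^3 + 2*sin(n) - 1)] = 2*(16*sin(n)^3 + 96*sin(n)^2 + 9)*cos(n)/(8*sin(n)^3 + 2*sin(n) - 1)^2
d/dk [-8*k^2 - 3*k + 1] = -16*k - 3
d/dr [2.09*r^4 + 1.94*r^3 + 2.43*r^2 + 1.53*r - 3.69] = 8.36*r^3 + 5.82*r^2 + 4.86*r + 1.53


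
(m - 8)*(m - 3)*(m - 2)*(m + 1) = m^4 - 12*m^3 + 33*m^2 - 2*m - 48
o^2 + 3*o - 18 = (o - 3)*(o + 6)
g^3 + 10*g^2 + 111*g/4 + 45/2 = (g + 3/2)*(g + 5/2)*(g + 6)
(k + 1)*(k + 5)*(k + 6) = k^3 + 12*k^2 + 41*k + 30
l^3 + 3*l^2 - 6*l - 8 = (l - 2)*(l + 1)*(l + 4)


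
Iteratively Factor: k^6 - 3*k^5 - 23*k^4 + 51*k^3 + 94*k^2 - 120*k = (k + 4)*(k^5 - 7*k^4 + 5*k^3 + 31*k^2 - 30*k) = (k + 2)*(k + 4)*(k^4 - 9*k^3 + 23*k^2 - 15*k) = (k - 1)*(k + 2)*(k + 4)*(k^3 - 8*k^2 + 15*k) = k*(k - 1)*(k + 2)*(k + 4)*(k^2 - 8*k + 15) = k*(k - 3)*(k - 1)*(k + 2)*(k + 4)*(k - 5)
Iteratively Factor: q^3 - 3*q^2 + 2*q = (q - 2)*(q^2 - q) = (q - 2)*(q - 1)*(q)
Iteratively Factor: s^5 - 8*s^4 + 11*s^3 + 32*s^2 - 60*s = (s - 5)*(s^4 - 3*s^3 - 4*s^2 + 12*s) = (s - 5)*(s - 2)*(s^3 - s^2 - 6*s) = (s - 5)*(s - 3)*(s - 2)*(s^2 + 2*s) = s*(s - 5)*(s - 3)*(s - 2)*(s + 2)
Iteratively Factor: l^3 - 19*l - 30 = (l + 2)*(l^2 - 2*l - 15) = (l + 2)*(l + 3)*(l - 5)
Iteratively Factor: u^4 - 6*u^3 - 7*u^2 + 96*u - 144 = (u + 4)*(u^3 - 10*u^2 + 33*u - 36) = (u - 4)*(u + 4)*(u^2 - 6*u + 9) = (u - 4)*(u - 3)*(u + 4)*(u - 3)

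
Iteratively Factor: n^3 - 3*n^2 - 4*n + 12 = (n - 3)*(n^2 - 4) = (n - 3)*(n - 2)*(n + 2)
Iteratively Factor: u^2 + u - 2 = (u - 1)*(u + 2)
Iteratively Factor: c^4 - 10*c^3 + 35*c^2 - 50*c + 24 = (c - 2)*(c^3 - 8*c^2 + 19*c - 12) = (c - 3)*(c - 2)*(c^2 - 5*c + 4) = (c - 4)*(c - 3)*(c - 2)*(c - 1)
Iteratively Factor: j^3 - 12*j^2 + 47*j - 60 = (j - 5)*(j^2 - 7*j + 12) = (j - 5)*(j - 3)*(j - 4)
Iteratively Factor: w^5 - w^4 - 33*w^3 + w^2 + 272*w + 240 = (w - 5)*(w^4 + 4*w^3 - 13*w^2 - 64*w - 48) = (w - 5)*(w - 4)*(w^3 + 8*w^2 + 19*w + 12) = (w - 5)*(w - 4)*(w + 3)*(w^2 + 5*w + 4) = (w - 5)*(w - 4)*(w + 3)*(w + 4)*(w + 1)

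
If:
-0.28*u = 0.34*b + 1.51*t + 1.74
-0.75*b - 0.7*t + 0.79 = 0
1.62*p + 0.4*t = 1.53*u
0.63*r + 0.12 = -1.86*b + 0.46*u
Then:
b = 0.219116825041923*u + 2.69524874231414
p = 1.0024118584767*u + 0.434369155815029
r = 0.0832423895587674*u - 8.14787723921318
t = -0.234768026830632*u - 1.75919508105087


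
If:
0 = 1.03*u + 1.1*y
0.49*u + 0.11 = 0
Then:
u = -0.22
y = 0.21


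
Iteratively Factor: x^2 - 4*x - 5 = (x + 1)*(x - 5)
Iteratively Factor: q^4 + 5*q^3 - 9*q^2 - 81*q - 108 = (q + 3)*(q^3 + 2*q^2 - 15*q - 36) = (q + 3)^2*(q^2 - q - 12) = (q - 4)*(q + 3)^2*(q + 3)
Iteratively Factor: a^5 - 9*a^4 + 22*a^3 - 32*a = (a - 2)*(a^4 - 7*a^3 + 8*a^2 + 16*a) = (a - 2)*(a + 1)*(a^3 - 8*a^2 + 16*a) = a*(a - 2)*(a + 1)*(a^2 - 8*a + 16) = a*(a - 4)*(a - 2)*(a + 1)*(a - 4)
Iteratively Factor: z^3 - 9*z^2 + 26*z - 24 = (z - 3)*(z^2 - 6*z + 8) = (z - 4)*(z - 3)*(z - 2)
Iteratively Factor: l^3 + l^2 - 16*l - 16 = (l + 1)*(l^2 - 16) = (l - 4)*(l + 1)*(l + 4)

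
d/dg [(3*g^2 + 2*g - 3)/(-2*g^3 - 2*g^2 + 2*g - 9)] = 2*(3*g^4 + 4*g^3 - 4*g^2 - 33*g - 6)/(4*g^6 + 8*g^5 - 4*g^4 + 28*g^3 + 40*g^2 - 36*g + 81)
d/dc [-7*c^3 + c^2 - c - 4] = -21*c^2 + 2*c - 1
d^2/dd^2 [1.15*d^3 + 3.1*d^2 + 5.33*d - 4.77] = 6.9*d + 6.2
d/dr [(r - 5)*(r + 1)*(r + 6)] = 3*r^2 + 4*r - 29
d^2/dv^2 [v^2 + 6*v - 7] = 2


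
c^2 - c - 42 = (c - 7)*(c + 6)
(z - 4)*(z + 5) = z^2 + z - 20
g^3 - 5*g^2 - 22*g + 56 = (g - 7)*(g - 2)*(g + 4)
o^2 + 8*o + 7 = (o + 1)*(o + 7)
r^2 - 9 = (r - 3)*(r + 3)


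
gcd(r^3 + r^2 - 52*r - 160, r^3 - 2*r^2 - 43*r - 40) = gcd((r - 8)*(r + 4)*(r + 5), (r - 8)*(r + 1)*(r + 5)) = r^2 - 3*r - 40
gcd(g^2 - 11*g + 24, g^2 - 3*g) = g - 3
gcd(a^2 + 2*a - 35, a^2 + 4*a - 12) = 1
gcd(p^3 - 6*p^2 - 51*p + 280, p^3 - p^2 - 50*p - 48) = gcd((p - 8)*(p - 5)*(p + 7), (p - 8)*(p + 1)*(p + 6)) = p - 8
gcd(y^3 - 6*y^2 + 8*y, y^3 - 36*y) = y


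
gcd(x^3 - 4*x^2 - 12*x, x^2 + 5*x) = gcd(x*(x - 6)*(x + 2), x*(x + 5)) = x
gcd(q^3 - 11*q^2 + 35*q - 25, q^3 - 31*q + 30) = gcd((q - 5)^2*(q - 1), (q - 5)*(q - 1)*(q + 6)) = q^2 - 6*q + 5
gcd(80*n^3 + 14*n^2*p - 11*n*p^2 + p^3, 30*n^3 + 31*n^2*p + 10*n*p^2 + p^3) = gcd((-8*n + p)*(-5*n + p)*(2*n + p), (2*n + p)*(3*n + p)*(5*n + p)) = 2*n + p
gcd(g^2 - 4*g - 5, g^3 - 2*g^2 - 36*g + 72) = 1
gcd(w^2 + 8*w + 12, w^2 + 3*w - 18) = w + 6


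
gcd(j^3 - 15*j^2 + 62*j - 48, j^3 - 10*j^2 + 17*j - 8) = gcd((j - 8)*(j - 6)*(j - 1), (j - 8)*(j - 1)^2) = j^2 - 9*j + 8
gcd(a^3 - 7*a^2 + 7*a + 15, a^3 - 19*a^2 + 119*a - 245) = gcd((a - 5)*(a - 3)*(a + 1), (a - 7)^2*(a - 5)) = a - 5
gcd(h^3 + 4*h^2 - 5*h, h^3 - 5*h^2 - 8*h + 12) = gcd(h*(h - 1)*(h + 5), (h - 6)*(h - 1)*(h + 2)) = h - 1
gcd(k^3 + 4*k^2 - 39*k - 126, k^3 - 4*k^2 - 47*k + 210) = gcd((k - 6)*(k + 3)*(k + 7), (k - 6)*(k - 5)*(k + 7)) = k^2 + k - 42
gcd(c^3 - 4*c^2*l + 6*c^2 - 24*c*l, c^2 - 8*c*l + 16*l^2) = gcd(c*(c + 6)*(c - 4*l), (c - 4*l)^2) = c - 4*l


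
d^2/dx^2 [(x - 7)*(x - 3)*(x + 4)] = 6*x - 12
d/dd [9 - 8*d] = -8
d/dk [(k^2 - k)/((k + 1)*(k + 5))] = (7*k^2 + 10*k - 5)/(k^4 + 12*k^3 + 46*k^2 + 60*k + 25)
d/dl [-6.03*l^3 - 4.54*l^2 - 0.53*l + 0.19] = -18.09*l^2 - 9.08*l - 0.53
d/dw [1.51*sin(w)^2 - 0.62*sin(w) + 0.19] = (3.02*sin(w) - 0.62)*cos(w)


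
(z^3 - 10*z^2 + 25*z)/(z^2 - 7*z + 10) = z*(z - 5)/(z - 2)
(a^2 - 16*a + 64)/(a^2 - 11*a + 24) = (a - 8)/(a - 3)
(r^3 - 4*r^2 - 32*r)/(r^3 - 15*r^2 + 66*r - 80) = r*(r + 4)/(r^2 - 7*r + 10)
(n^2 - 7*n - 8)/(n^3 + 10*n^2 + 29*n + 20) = (n - 8)/(n^2 + 9*n + 20)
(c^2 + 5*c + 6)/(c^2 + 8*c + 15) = (c + 2)/(c + 5)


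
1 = 1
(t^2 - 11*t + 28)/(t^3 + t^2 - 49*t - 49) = (t - 4)/(t^2 + 8*t + 7)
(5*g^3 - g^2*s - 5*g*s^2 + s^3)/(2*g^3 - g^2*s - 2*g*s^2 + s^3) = (-5*g + s)/(-2*g + s)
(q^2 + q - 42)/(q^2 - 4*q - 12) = (q + 7)/(q + 2)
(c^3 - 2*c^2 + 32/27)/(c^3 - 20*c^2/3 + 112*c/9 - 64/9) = (c + 2/3)/(c - 4)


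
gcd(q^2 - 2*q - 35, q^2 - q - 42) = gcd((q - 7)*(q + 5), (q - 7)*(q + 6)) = q - 7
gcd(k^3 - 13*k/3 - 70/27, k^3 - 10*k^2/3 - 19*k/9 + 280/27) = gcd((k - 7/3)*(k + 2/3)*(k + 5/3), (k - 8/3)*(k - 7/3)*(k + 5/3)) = k^2 - 2*k/3 - 35/9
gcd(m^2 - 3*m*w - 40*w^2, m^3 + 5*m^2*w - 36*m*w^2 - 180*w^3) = m + 5*w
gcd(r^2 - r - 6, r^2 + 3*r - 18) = r - 3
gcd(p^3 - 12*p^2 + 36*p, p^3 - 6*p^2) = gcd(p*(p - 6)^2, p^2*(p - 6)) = p^2 - 6*p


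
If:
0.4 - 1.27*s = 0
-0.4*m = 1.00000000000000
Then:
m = -2.50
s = 0.31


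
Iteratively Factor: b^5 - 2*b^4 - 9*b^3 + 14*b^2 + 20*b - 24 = (b - 2)*(b^4 - 9*b^2 - 4*b + 12) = (b - 2)*(b + 2)*(b^3 - 2*b^2 - 5*b + 6) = (b - 3)*(b - 2)*(b + 2)*(b^2 + b - 2) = (b - 3)*(b - 2)*(b + 2)^2*(b - 1)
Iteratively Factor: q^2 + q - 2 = (q + 2)*(q - 1)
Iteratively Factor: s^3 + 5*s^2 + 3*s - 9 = (s + 3)*(s^2 + 2*s - 3) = (s + 3)^2*(s - 1)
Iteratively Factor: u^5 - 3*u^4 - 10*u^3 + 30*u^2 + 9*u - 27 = (u - 1)*(u^4 - 2*u^3 - 12*u^2 + 18*u + 27) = (u - 3)*(u - 1)*(u^3 + u^2 - 9*u - 9) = (u - 3)*(u - 1)*(u + 1)*(u^2 - 9) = (u - 3)*(u - 1)*(u + 1)*(u + 3)*(u - 3)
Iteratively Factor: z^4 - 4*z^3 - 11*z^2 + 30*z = (z - 2)*(z^3 - 2*z^2 - 15*z) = (z - 5)*(z - 2)*(z^2 + 3*z) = (z - 5)*(z - 2)*(z + 3)*(z)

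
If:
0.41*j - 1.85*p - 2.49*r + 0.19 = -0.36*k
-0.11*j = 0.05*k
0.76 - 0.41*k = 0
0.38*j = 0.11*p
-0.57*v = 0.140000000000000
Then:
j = -0.84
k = 1.85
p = -2.91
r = 2.37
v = -0.25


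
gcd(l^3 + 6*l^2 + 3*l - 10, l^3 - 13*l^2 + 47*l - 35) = l - 1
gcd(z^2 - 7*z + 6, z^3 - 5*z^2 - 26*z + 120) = z - 6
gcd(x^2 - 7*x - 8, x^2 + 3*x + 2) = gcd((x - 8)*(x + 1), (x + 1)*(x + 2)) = x + 1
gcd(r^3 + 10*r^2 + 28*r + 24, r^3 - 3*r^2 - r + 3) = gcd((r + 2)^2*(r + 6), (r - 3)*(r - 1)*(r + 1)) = 1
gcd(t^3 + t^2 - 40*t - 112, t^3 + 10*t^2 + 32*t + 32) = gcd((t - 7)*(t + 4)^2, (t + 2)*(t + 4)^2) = t^2 + 8*t + 16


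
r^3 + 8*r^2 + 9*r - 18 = (r - 1)*(r + 3)*(r + 6)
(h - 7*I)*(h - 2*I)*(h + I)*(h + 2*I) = h^4 - 6*I*h^3 + 11*h^2 - 24*I*h + 28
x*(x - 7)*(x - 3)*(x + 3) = x^4 - 7*x^3 - 9*x^2 + 63*x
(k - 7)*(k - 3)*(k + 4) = k^3 - 6*k^2 - 19*k + 84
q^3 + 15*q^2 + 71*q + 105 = (q + 3)*(q + 5)*(q + 7)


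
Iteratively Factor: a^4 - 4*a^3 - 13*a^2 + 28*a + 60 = (a - 3)*(a^3 - a^2 - 16*a - 20) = (a - 5)*(a - 3)*(a^2 + 4*a + 4) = (a - 5)*(a - 3)*(a + 2)*(a + 2)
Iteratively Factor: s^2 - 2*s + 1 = (s - 1)*(s - 1)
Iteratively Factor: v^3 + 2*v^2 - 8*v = (v)*(v^2 + 2*v - 8) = v*(v - 2)*(v + 4)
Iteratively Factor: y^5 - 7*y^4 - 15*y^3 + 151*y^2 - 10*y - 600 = (y - 3)*(y^4 - 4*y^3 - 27*y^2 + 70*y + 200) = (y - 3)*(y + 2)*(y^3 - 6*y^2 - 15*y + 100) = (y - 3)*(y + 2)*(y + 4)*(y^2 - 10*y + 25) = (y - 5)*(y - 3)*(y + 2)*(y + 4)*(y - 5)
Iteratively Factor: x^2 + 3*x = (x)*(x + 3)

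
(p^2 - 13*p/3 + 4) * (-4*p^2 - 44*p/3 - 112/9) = -4*p^4 + 8*p^3/3 + 316*p^2/9 - 128*p/27 - 448/9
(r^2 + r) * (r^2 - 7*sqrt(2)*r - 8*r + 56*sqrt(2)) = r^4 - 7*sqrt(2)*r^3 - 7*r^3 - 8*r^2 + 49*sqrt(2)*r^2 + 56*sqrt(2)*r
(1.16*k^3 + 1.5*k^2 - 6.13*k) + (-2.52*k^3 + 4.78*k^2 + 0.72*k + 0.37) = -1.36*k^3 + 6.28*k^2 - 5.41*k + 0.37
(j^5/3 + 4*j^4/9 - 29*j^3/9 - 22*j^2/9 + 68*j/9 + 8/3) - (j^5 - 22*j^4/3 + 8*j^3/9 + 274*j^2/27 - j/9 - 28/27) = -2*j^5/3 + 70*j^4/9 - 37*j^3/9 - 340*j^2/27 + 23*j/3 + 100/27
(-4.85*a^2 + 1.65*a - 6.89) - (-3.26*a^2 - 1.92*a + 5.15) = -1.59*a^2 + 3.57*a - 12.04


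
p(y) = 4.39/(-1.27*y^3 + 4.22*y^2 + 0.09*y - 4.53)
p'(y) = 4.39*(3.81*y^2 - 8.44*y - 0.09)/(-1.27*y^3 + 4.22*y^2 + 0.09*y - 4.53)^2 = (16.7259*y^2 - 37.0516*y - 0.3951)/(1.27*y^3 - 4.22*y^2 - 0.09*y + 4.53)^2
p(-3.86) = 0.03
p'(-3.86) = 0.02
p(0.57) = -1.31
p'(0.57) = -1.44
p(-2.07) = 0.18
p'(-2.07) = 0.24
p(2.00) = 1.85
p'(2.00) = -1.35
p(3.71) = -0.40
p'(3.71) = 0.77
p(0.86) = -2.05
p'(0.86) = -4.35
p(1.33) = 65.91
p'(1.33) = -4527.47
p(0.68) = -1.51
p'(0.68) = -2.10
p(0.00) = -0.97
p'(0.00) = -0.02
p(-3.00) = 0.07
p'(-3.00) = 0.06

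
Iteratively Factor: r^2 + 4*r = (r + 4)*(r)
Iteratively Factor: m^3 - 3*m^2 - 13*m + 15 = (m - 5)*(m^2 + 2*m - 3) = (m - 5)*(m + 3)*(m - 1)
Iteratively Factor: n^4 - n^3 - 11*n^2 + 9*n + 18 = (n - 2)*(n^3 + n^2 - 9*n - 9) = (n - 2)*(n + 3)*(n^2 - 2*n - 3) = (n - 2)*(n + 1)*(n + 3)*(n - 3)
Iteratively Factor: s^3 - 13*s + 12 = (s + 4)*(s^2 - 4*s + 3) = (s - 1)*(s + 4)*(s - 3)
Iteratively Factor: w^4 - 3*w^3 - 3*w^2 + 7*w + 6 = (w - 3)*(w^3 - 3*w - 2) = (w - 3)*(w + 1)*(w^2 - w - 2) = (w - 3)*(w - 2)*(w + 1)*(w + 1)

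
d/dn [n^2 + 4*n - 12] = 2*n + 4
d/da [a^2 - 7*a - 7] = 2*a - 7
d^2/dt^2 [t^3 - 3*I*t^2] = 6*t - 6*I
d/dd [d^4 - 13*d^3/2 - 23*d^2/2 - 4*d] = 4*d^3 - 39*d^2/2 - 23*d - 4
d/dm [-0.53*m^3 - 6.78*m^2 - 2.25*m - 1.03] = -1.59*m^2 - 13.56*m - 2.25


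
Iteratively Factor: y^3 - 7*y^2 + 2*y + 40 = (y + 2)*(y^2 - 9*y + 20) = (y - 5)*(y + 2)*(y - 4)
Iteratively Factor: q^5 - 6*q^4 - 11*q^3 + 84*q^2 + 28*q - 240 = (q - 5)*(q^4 - q^3 - 16*q^2 + 4*q + 48) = (q - 5)*(q - 2)*(q^3 + q^2 - 14*q - 24) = (q - 5)*(q - 2)*(q + 3)*(q^2 - 2*q - 8) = (q - 5)*(q - 2)*(q + 2)*(q + 3)*(q - 4)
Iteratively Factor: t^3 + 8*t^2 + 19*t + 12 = (t + 3)*(t^2 + 5*t + 4) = (t + 3)*(t + 4)*(t + 1)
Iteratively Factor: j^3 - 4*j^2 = (j)*(j^2 - 4*j) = j^2*(j - 4)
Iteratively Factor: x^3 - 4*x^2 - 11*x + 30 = (x - 2)*(x^2 - 2*x - 15) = (x - 5)*(x - 2)*(x + 3)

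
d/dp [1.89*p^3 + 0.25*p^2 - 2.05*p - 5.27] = 5.67*p^2 + 0.5*p - 2.05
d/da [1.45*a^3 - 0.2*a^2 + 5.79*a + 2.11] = 4.35*a^2 - 0.4*a + 5.79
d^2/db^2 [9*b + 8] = 0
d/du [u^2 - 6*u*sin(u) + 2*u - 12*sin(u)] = -6*u*cos(u) + 2*u - 6*sin(u) - 12*cos(u) + 2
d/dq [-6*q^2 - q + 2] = -12*q - 1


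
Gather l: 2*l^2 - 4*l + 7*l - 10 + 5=2*l^2 + 3*l - 5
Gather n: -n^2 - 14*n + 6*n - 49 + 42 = -n^2 - 8*n - 7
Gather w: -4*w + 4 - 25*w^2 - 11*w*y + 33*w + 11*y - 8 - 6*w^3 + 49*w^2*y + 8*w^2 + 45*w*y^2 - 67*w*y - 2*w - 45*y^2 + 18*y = -6*w^3 + w^2*(49*y - 17) + w*(45*y^2 - 78*y + 27) - 45*y^2 + 29*y - 4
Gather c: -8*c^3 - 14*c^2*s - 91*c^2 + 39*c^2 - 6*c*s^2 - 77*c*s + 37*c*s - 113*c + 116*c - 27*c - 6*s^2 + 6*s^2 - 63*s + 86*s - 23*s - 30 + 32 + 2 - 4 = -8*c^3 + c^2*(-14*s - 52) + c*(-6*s^2 - 40*s - 24)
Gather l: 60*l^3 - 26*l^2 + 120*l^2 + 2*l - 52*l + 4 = 60*l^3 + 94*l^2 - 50*l + 4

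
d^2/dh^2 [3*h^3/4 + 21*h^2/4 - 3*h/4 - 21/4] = 9*h/2 + 21/2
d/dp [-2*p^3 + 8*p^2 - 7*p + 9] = -6*p^2 + 16*p - 7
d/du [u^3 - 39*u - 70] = 3*u^2 - 39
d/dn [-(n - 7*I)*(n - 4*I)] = -2*n + 11*I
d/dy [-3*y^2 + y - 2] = 1 - 6*y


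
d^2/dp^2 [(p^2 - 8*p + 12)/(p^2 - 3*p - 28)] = 10*(-p^3 + 24*p^2 - 156*p + 380)/(p^6 - 9*p^5 - 57*p^4 + 477*p^3 + 1596*p^2 - 7056*p - 21952)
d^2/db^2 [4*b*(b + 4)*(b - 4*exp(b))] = -16*b^2*exp(b) - 128*b*exp(b) + 24*b - 160*exp(b) + 32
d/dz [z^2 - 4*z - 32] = 2*z - 4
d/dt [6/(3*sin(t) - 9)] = -2*cos(t)/(sin(t) - 3)^2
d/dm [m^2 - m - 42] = 2*m - 1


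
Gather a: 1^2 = 1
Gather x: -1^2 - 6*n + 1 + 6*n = 0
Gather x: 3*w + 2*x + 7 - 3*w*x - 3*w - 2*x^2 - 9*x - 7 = -2*x^2 + x*(-3*w - 7)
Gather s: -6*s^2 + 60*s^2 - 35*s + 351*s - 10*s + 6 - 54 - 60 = 54*s^2 + 306*s - 108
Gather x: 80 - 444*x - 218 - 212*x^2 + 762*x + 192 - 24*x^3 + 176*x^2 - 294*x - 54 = -24*x^3 - 36*x^2 + 24*x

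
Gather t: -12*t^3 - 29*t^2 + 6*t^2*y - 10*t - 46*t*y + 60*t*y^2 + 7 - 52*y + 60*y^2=-12*t^3 + t^2*(6*y - 29) + t*(60*y^2 - 46*y - 10) + 60*y^2 - 52*y + 7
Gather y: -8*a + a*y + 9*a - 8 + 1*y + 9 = a + y*(a + 1) + 1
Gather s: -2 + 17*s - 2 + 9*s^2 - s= 9*s^2 + 16*s - 4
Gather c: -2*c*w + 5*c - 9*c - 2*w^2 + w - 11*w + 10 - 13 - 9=c*(-2*w - 4) - 2*w^2 - 10*w - 12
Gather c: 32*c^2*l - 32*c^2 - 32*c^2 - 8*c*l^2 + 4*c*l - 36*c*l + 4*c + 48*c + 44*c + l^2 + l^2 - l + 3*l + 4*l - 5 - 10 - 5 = c^2*(32*l - 64) + c*(-8*l^2 - 32*l + 96) + 2*l^2 + 6*l - 20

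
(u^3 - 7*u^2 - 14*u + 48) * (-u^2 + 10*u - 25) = -u^5 + 17*u^4 - 81*u^3 - 13*u^2 + 830*u - 1200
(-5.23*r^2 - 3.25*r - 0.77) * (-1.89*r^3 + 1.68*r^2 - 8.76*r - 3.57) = 9.8847*r^5 - 2.6439*r^4 + 41.8101*r^3 + 45.8475*r^2 + 18.3477*r + 2.7489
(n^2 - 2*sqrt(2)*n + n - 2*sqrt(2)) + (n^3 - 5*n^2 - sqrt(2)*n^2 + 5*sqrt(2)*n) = n^3 - 4*n^2 - sqrt(2)*n^2 + n + 3*sqrt(2)*n - 2*sqrt(2)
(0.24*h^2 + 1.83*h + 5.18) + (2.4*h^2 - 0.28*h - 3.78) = 2.64*h^2 + 1.55*h + 1.4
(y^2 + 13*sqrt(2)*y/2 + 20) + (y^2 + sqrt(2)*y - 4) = 2*y^2 + 15*sqrt(2)*y/2 + 16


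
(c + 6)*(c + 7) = c^2 + 13*c + 42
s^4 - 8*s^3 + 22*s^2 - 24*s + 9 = (s - 3)^2*(s - 1)^2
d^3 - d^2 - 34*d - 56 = (d - 7)*(d + 2)*(d + 4)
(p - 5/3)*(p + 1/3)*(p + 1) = p^3 - p^2/3 - 17*p/9 - 5/9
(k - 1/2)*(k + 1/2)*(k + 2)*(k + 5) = k^4 + 7*k^3 + 39*k^2/4 - 7*k/4 - 5/2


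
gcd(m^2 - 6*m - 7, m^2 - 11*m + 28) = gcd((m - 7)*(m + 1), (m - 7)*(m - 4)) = m - 7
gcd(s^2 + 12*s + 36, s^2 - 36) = s + 6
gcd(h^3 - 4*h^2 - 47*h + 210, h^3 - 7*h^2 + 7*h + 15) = h - 5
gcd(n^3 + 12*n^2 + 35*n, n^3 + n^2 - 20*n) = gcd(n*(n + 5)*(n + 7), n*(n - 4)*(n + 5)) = n^2 + 5*n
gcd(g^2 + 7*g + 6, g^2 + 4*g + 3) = g + 1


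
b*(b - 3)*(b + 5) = b^3 + 2*b^2 - 15*b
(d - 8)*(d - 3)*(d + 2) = d^3 - 9*d^2 + 2*d + 48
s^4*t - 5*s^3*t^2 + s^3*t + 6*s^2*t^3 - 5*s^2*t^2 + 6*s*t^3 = s*(s - 3*t)*(s - 2*t)*(s*t + t)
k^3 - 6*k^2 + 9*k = k*(k - 3)^2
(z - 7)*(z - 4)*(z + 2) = z^3 - 9*z^2 + 6*z + 56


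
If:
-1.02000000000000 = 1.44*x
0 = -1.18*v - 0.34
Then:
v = -0.29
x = -0.71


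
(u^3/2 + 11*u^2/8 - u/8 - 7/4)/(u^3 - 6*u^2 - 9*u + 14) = (4*u + 7)/(8*(u - 7))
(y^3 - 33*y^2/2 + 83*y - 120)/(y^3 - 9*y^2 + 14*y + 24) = (y^2 - 21*y/2 + 20)/(y^2 - 3*y - 4)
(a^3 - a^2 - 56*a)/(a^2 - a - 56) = a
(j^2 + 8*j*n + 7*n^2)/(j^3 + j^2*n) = (j + 7*n)/j^2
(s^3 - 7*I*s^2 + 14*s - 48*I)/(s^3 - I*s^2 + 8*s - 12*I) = (s - 8*I)/(s - 2*I)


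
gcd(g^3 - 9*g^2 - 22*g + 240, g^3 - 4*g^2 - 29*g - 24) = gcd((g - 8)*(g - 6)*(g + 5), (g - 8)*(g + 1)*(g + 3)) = g - 8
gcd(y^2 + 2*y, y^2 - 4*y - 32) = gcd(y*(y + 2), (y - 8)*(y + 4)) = 1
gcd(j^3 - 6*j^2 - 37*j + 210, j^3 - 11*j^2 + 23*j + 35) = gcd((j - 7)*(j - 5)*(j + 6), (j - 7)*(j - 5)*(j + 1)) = j^2 - 12*j + 35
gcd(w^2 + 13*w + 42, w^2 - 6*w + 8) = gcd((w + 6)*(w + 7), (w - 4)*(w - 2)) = 1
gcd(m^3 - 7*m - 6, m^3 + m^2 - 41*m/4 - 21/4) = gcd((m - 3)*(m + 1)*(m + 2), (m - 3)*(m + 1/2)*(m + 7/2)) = m - 3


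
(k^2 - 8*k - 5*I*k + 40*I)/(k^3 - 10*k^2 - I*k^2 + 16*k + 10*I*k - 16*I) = (k - 5*I)/(k^2 - k*(2 + I) + 2*I)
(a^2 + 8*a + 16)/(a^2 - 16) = (a + 4)/(a - 4)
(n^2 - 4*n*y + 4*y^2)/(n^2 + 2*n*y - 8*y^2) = (n - 2*y)/(n + 4*y)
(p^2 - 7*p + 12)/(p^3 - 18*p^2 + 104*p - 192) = (p - 3)/(p^2 - 14*p + 48)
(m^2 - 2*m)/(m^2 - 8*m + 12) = m/(m - 6)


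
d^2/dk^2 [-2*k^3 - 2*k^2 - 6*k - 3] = -12*k - 4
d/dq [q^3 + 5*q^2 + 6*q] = 3*q^2 + 10*q + 6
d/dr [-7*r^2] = -14*r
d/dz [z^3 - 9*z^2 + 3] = 3*z*(z - 6)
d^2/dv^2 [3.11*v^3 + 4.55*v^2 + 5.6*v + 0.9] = 18.66*v + 9.1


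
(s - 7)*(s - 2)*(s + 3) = s^3 - 6*s^2 - 13*s + 42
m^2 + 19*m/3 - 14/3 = (m - 2/3)*(m + 7)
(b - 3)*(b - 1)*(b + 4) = b^3 - 13*b + 12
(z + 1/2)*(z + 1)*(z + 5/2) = z^3 + 4*z^2 + 17*z/4 + 5/4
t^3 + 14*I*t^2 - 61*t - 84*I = (t + 3*I)*(t + 4*I)*(t + 7*I)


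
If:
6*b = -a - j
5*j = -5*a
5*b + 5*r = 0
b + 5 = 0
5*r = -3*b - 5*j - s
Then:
No Solution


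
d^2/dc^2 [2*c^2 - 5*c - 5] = 4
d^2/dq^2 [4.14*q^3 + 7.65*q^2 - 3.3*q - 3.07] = 24.84*q + 15.3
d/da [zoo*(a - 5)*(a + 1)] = zoo*(a - 2)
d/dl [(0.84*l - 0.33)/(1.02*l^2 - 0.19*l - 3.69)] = (-0.8568*l^2 + 0.6732*l - 3.1623)/(1.0404*l^4 - 0.3876*l^3 - 7.4915*l^2 + 1.4022*l + 13.6161)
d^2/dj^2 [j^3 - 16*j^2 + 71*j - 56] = 6*j - 32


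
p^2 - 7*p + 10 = (p - 5)*(p - 2)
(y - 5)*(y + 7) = y^2 + 2*y - 35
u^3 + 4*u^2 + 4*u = u*(u + 2)^2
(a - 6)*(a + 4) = a^2 - 2*a - 24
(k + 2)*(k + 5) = k^2 + 7*k + 10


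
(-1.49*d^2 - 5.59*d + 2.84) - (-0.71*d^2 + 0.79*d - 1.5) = -0.78*d^2 - 6.38*d + 4.34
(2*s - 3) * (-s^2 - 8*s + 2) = -2*s^3 - 13*s^2 + 28*s - 6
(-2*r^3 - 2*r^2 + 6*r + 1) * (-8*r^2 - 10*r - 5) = 16*r^5 + 36*r^4 - 18*r^3 - 58*r^2 - 40*r - 5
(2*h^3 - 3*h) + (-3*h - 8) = 2*h^3 - 6*h - 8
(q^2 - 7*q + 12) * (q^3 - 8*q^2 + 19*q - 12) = q^5 - 15*q^4 + 87*q^3 - 241*q^2 + 312*q - 144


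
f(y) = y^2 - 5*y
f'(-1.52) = -8.04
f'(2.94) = 0.88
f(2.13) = -6.11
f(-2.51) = 18.85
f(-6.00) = 66.00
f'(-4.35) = -13.70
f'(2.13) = -0.74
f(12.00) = 84.00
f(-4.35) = 40.67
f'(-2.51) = -10.02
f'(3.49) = 1.98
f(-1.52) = 9.91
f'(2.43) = -0.14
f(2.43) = -6.25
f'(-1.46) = -7.92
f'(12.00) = 19.00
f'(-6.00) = -17.00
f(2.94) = -6.06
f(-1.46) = 9.43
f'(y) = 2*y - 5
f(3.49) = -5.27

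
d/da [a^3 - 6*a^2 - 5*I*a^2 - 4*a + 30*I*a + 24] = 3*a^2 - 12*a - 10*I*a - 4 + 30*I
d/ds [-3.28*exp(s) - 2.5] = -3.28*exp(s)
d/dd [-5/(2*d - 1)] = 10/(2*d - 1)^2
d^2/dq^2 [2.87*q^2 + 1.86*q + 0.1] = 5.74000000000000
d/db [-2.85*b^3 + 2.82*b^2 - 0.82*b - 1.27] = -8.55*b^2 + 5.64*b - 0.82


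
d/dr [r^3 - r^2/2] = r*(3*r - 1)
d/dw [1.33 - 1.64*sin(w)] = -1.64*cos(w)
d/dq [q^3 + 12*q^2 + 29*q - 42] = 3*q^2 + 24*q + 29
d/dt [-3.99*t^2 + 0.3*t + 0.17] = 0.3 - 7.98*t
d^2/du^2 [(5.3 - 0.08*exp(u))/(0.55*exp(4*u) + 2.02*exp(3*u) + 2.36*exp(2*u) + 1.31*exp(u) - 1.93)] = (-0.2178*exp(8*u) + 24.67432*exp(7*u) + 133.917492*exp(6*u) + 276.562512*exp(5*u) + 272.642086*exp(4*u) + 232.333224*exp(3*u) + 232.933356*exp(2*u) + 105.454826*exp(u) + 13.101998)*exp(u)/(0.166375*exp(12*u) + 1.83315*exp(11*u) + 8.87436*exp(10*u) + 25.162993*exp(9*u) + 45.060057*exp(8*u) + 47.124648*exp(7*u) + 14.789657*exp(6*u) - 31.259472*exp(5*u) - 44.594907*exp(4*u) - 10.979743*exp(3*u) + 16.436073*exp(2*u) + 14.638857*exp(u) - 7.189057)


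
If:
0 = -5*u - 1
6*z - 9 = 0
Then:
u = -1/5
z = 3/2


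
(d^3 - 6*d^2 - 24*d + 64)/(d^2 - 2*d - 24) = (d^2 - 10*d + 16)/(d - 6)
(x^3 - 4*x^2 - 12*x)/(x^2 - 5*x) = (x^2 - 4*x - 12)/(x - 5)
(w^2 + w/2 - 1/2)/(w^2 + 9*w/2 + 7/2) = (2*w - 1)/(2*w + 7)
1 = 1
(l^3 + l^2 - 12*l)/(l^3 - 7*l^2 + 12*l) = (l + 4)/(l - 4)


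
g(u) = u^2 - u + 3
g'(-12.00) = -25.00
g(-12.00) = 159.00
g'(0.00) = -1.00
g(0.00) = 3.00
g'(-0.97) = -2.94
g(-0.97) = 4.91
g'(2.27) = 3.54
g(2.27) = 5.88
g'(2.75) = 4.50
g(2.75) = 7.81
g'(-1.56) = -4.12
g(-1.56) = 6.99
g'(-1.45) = -3.90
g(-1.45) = 6.55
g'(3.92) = 6.84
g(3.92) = 14.45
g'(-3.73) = -8.46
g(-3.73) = 20.64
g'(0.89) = 0.78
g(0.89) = 2.90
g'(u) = 2*u - 1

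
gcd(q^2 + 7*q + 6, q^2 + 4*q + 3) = q + 1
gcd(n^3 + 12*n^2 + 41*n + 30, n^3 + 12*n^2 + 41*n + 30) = n^3 + 12*n^2 + 41*n + 30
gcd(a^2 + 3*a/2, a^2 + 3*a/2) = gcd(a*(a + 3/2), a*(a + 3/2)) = a^2 + 3*a/2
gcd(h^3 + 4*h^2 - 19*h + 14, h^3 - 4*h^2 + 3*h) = h - 1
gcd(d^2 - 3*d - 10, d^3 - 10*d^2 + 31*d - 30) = d - 5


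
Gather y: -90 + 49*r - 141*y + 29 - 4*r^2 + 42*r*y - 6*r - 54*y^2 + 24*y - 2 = -4*r^2 + 43*r - 54*y^2 + y*(42*r - 117) - 63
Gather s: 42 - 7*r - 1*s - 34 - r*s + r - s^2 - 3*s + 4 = -6*r - s^2 + s*(-r - 4) + 12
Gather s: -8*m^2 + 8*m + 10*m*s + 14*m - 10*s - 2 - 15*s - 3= -8*m^2 + 22*m + s*(10*m - 25) - 5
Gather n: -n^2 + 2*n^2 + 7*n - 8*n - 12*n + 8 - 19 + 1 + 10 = n^2 - 13*n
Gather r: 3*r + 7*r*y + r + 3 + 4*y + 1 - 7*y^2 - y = r*(7*y + 4) - 7*y^2 + 3*y + 4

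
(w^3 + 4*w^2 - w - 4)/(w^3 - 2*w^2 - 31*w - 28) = (w - 1)/(w - 7)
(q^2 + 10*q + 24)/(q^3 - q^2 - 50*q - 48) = (q + 4)/(q^2 - 7*q - 8)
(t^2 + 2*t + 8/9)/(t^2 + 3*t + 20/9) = (3*t + 2)/(3*t + 5)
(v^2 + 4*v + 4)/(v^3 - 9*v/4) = 4*(v^2 + 4*v + 4)/(v*(4*v^2 - 9))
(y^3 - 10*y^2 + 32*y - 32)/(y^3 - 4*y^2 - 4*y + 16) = (y - 4)/(y + 2)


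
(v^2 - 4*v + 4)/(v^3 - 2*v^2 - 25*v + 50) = (v - 2)/(v^2 - 25)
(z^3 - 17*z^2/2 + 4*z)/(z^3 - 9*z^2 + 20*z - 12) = z*(2*z^2 - 17*z + 8)/(2*(z^3 - 9*z^2 + 20*z - 12))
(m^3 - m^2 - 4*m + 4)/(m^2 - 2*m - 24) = (-m^3 + m^2 + 4*m - 4)/(-m^2 + 2*m + 24)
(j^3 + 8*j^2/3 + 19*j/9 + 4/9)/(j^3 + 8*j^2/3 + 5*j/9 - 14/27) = 3*(9*j^3 + 24*j^2 + 19*j + 4)/(27*j^3 + 72*j^2 + 15*j - 14)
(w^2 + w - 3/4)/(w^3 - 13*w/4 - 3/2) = (2*w - 1)/(2*w^2 - 3*w - 2)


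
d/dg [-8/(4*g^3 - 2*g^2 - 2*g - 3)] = 16*(6*g^2 - 2*g - 1)/(-4*g^3 + 2*g^2 + 2*g + 3)^2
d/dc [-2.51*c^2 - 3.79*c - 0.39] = -5.02*c - 3.79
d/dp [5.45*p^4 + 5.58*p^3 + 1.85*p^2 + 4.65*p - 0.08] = 21.8*p^3 + 16.74*p^2 + 3.7*p + 4.65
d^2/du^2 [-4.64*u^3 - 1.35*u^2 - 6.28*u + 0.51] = -27.84*u - 2.7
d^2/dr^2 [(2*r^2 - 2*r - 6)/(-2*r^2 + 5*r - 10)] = 4*(-6*r^3 + 96*r^2 - 150*r - 35)/(8*r^6 - 60*r^5 + 270*r^4 - 725*r^3 + 1350*r^2 - 1500*r + 1000)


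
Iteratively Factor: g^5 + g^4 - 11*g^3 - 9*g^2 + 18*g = (g + 2)*(g^4 - g^3 - 9*g^2 + 9*g) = (g - 3)*(g + 2)*(g^3 + 2*g^2 - 3*g) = (g - 3)*(g - 1)*(g + 2)*(g^2 + 3*g) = (g - 3)*(g - 1)*(g + 2)*(g + 3)*(g)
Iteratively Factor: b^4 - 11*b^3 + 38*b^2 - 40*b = (b - 5)*(b^3 - 6*b^2 + 8*b) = (b - 5)*(b - 4)*(b^2 - 2*b) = (b - 5)*(b - 4)*(b - 2)*(b)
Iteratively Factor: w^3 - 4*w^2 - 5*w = (w - 5)*(w^2 + w) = w*(w - 5)*(w + 1)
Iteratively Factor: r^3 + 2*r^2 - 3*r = (r + 3)*(r^2 - r) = (r - 1)*(r + 3)*(r)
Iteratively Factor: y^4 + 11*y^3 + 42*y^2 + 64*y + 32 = (y + 4)*(y^3 + 7*y^2 + 14*y + 8) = (y + 1)*(y + 4)*(y^2 + 6*y + 8) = (y + 1)*(y + 2)*(y + 4)*(y + 4)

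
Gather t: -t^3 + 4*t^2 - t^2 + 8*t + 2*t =-t^3 + 3*t^2 + 10*t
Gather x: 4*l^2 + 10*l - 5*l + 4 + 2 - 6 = 4*l^2 + 5*l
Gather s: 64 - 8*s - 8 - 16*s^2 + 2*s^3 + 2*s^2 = 2*s^3 - 14*s^2 - 8*s + 56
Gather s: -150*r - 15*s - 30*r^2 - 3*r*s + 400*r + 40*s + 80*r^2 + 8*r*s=50*r^2 + 250*r + s*(5*r + 25)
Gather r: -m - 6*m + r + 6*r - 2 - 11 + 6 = -7*m + 7*r - 7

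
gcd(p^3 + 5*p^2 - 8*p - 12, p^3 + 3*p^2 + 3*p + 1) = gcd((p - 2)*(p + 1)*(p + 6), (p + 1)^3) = p + 1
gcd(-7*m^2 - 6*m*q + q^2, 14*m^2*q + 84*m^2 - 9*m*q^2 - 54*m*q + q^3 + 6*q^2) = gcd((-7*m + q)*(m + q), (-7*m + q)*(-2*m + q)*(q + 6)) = -7*m + q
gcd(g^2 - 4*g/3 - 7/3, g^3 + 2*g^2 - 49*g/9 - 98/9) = g - 7/3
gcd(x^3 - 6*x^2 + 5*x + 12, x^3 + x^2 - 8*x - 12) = x - 3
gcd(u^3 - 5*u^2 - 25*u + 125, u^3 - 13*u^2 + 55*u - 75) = u^2 - 10*u + 25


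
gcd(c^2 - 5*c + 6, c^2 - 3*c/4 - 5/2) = c - 2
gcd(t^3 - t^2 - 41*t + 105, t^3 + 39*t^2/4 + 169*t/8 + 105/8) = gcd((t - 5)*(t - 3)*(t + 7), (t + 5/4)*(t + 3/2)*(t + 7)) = t + 7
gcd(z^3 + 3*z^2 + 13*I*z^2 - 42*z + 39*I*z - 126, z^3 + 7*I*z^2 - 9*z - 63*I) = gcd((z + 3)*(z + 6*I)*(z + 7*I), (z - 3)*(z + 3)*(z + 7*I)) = z^2 + z*(3 + 7*I) + 21*I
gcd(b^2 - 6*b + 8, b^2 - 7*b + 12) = b - 4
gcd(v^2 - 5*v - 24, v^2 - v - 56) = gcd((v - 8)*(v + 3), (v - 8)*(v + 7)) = v - 8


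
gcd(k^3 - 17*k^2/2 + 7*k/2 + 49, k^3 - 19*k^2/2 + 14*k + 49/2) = k^2 - 21*k/2 + 49/2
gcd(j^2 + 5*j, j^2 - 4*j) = j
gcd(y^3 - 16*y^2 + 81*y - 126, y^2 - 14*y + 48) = y - 6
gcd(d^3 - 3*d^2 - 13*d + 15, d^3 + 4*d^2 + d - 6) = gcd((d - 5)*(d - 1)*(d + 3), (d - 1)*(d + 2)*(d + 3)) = d^2 + 2*d - 3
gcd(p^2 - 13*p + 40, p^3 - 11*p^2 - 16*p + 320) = p - 8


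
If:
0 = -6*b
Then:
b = 0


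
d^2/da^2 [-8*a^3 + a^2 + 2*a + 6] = 2 - 48*a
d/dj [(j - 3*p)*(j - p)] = 2*j - 4*p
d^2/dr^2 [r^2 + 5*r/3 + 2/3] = 2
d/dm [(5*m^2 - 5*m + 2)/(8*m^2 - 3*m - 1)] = (25*m^2 - 42*m + 11)/(64*m^4 - 48*m^3 - 7*m^2 + 6*m + 1)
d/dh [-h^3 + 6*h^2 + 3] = 3*h*(4 - h)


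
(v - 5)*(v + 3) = v^2 - 2*v - 15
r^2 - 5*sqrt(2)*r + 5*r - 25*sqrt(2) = (r + 5)*(r - 5*sqrt(2))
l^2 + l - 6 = (l - 2)*(l + 3)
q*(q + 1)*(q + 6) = q^3 + 7*q^2 + 6*q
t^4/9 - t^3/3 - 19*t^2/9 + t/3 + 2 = (t/3 + 1/3)*(t/3 + 1)*(t - 6)*(t - 1)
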